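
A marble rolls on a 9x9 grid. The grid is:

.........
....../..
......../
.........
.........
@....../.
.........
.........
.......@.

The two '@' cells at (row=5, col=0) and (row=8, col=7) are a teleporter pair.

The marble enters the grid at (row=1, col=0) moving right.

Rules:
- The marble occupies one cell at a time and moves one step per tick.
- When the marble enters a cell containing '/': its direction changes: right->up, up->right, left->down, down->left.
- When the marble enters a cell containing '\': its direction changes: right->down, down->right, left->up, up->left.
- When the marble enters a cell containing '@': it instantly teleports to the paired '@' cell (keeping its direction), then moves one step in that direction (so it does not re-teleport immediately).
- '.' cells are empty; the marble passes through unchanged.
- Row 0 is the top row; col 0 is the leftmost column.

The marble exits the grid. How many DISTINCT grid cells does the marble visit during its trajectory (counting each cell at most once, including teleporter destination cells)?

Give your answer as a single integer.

Answer: 8

Derivation:
Step 1: enter (1,0), '.' pass, move right to (1,1)
Step 2: enter (1,1), '.' pass, move right to (1,2)
Step 3: enter (1,2), '.' pass, move right to (1,3)
Step 4: enter (1,3), '.' pass, move right to (1,4)
Step 5: enter (1,4), '.' pass, move right to (1,5)
Step 6: enter (1,5), '.' pass, move right to (1,6)
Step 7: enter (1,6), '/' deflects right->up, move up to (0,6)
Step 8: enter (0,6), '.' pass, move up to (-1,6)
Step 9: at (-1,6) — EXIT via top edge, pos 6
Distinct cells visited: 8 (path length 8)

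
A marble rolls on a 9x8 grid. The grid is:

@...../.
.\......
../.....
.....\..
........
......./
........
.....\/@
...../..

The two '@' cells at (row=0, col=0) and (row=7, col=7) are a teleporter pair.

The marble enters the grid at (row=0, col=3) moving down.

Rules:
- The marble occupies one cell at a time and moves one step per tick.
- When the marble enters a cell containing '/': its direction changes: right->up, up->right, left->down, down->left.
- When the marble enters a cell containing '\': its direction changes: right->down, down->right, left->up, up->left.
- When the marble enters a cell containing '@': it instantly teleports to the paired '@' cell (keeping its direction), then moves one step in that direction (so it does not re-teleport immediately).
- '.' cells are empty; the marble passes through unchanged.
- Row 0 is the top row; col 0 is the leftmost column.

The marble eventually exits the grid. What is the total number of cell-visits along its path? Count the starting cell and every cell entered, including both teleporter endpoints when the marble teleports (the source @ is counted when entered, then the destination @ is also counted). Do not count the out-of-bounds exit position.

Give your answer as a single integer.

Step 1: enter (0,3), '.' pass, move down to (1,3)
Step 2: enter (1,3), '.' pass, move down to (2,3)
Step 3: enter (2,3), '.' pass, move down to (3,3)
Step 4: enter (3,3), '.' pass, move down to (4,3)
Step 5: enter (4,3), '.' pass, move down to (5,3)
Step 6: enter (5,3), '.' pass, move down to (6,3)
Step 7: enter (6,3), '.' pass, move down to (7,3)
Step 8: enter (7,3), '.' pass, move down to (8,3)
Step 9: enter (8,3), '.' pass, move down to (9,3)
Step 10: at (9,3) — EXIT via bottom edge, pos 3
Path length (cell visits): 9

Answer: 9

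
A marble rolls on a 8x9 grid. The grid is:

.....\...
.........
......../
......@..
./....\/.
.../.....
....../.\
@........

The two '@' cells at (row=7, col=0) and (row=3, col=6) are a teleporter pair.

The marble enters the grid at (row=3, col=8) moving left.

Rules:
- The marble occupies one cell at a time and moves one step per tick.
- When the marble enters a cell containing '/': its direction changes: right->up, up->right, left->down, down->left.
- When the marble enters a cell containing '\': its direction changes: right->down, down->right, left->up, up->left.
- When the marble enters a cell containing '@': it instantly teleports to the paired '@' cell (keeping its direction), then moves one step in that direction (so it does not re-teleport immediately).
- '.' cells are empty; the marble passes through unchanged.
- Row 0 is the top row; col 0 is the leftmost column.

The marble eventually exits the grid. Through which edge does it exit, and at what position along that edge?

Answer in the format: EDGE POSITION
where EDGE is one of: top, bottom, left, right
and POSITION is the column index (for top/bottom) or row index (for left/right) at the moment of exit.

Step 1: enter (3,8), '.' pass, move left to (3,7)
Step 2: enter (3,7), '.' pass, move left to (3,6)
Step 3: enter (3,6), '@' teleport (3,6)->(7,0), also enter (7,0), move left to (7,-1)
Step 4: at (7,-1) — EXIT via left edge, pos 7

Answer: left 7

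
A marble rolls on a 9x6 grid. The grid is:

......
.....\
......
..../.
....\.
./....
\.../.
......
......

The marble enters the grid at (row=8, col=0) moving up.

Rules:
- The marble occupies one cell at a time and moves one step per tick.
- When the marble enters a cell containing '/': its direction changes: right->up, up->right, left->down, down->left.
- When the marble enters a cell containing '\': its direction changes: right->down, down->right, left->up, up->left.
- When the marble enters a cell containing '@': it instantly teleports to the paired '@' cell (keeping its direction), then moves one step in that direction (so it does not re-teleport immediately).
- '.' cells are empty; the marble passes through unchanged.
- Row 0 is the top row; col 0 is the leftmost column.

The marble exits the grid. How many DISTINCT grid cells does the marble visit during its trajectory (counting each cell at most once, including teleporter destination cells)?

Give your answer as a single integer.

Step 1: enter (8,0), '.' pass, move up to (7,0)
Step 2: enter (7,0), '.' pass, move up to (6,0)
Step 3: enter (6,0), '\' deflects up->left, move left to (6,-1)
Step 4: at (6,-1) — EXIT via left edge, pos 6
Distinct cells visited: 3 (path length 3)

Answer: 3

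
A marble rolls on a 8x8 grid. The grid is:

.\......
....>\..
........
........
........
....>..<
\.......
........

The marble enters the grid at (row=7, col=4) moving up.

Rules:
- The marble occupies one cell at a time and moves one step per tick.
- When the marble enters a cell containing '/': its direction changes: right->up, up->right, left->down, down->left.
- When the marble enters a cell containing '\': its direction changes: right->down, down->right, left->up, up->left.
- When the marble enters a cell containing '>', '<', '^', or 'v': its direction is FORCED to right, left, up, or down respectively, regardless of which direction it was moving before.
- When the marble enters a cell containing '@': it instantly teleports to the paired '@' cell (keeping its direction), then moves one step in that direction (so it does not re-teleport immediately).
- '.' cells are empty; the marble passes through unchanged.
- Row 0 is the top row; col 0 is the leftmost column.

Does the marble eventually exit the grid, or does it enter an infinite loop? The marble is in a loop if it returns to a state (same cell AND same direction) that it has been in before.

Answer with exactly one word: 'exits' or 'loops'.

Step 1: enter (7,4), '.' pass, move up to (6,4)
Step 2: enter (6,4), '.' pass, move up to (5,4)
Step 3: enter (5,4), '>' forces up->right, move right to (5,5)
Step 4: enter (5,5), '.' pass, move right to (5,6)
Step 5: enter (5,6), '.' pass, move right to (5,7)
Step 6: enter (5,7), '<' forces right->left, move left to (5,6)
Step 7: enter (5,6), '.' pass, move left to (5,5)
Step 8: enter (5,5), '.' pass, move left to (5,4)
Step 9: enter (5,4), '>' forces left->right, move right to (5,5)
Step 10: at (5,5) dir=right — LOOP DETECTED (seen before)

Answer: loops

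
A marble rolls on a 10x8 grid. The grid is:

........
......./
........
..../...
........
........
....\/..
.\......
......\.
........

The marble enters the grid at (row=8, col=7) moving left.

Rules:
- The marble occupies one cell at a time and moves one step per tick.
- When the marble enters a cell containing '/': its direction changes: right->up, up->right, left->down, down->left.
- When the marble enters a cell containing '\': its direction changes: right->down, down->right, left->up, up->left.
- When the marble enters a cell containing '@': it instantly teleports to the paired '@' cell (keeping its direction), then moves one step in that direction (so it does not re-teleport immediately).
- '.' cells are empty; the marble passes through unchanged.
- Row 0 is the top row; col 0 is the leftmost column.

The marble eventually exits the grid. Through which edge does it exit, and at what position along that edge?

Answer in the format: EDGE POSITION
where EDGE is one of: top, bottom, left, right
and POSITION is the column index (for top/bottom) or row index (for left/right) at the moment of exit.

Step 1: enter (8,7), '.' pass, move left to (8,6)
Step 2: enter (8,6), '\' deflects left->up, move up to (7,6)
Step 3: enter (7,6), '.' pass, move up to (6,6)
Step 4: enter (6,6), '.' pass, move up to (5,6)
Step 5: enter (5,6), '.' pass, move up to (4,6)
Step 6: enter (4,6), '.' pass, move up to (3,6)
Step 7: enter (3,6), '.' pass, move up to (2,6)
Step 8: enter (2,6), '.' pass, move up to (1,6)
Step 9: enter (1,6), '.' pass, move up to (0,6)
Step 10: enter (0,6), '.' pass, move up to (-1,6)
Step 11: at (-1,6) — EXIT via top edge, pos 6

Answer: top 6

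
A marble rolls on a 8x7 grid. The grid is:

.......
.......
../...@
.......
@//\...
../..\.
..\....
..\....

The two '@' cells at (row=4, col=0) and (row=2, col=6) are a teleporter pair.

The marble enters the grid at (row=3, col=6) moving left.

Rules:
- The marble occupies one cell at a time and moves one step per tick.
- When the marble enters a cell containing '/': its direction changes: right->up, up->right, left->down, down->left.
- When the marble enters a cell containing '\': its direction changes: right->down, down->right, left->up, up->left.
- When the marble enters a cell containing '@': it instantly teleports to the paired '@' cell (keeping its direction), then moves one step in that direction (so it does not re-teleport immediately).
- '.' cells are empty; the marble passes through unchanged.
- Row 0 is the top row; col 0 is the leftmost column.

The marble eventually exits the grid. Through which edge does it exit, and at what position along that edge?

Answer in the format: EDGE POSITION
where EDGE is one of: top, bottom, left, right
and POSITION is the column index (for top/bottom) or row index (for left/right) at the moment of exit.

Step 1: enter (3,6), '.' pass, move left to (3,5)
Step 2: enter (3,5), '.' pass, move left to (3,4)
Step 3: enter (3,4), '.' pass, move left to (3,3)
Step 4: enter (3,3), '.' pass, move left to (3,2)
Step 5: enter (3,2), '.' pass, move left to (3,1)
Step 6: enter (3,1), '.' pass, move left to (3,0)
Step 7: enter (3,0), '.' pass, move left to (3,-1)
Step 8: at (3,-1) — EXIT via left edge, pos 3

Answer: left 3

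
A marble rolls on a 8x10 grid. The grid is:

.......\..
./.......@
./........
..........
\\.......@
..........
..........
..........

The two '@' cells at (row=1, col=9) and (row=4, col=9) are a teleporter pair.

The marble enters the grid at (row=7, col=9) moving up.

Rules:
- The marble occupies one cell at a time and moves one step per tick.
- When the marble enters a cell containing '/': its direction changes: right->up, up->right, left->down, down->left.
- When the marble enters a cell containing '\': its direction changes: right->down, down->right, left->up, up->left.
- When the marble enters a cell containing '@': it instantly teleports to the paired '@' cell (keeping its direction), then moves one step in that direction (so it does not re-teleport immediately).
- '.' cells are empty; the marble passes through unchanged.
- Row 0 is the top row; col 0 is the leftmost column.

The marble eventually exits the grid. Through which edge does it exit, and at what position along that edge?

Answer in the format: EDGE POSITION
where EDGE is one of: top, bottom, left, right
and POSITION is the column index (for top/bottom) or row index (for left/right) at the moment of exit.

Step 1: enter (7,9), '.' pass, move up to (6,9)
Step 2: enter (6,9), '.' pass, move up to (5,9)
Step 3: enter (5,9), '.' pass, move up to (4,9)
Step 4: enter (4,9), '@' teleport (4,9)->(1,9), also enter (1,9), move up to (0,9)
Step 5: enter (0,9), '.' pass, move up to (-1,9)
Step 6: at (-1,9) — EXIT via top edge, pos 9

Answer: top 9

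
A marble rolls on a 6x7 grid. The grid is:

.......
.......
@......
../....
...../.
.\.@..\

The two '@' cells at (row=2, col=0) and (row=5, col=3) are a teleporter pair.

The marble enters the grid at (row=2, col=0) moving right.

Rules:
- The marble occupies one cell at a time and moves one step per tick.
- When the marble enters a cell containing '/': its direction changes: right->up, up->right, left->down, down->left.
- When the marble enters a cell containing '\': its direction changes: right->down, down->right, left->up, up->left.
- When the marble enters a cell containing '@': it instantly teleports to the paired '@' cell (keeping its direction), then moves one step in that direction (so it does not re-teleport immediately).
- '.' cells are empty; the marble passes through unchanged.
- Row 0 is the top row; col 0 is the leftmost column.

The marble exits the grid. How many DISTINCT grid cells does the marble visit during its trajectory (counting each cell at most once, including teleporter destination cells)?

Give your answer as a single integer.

Step 1: enter (2,0), '@' teleport (2,0)->(5,3), also enter (5,3), move right to (5,4)
Step 2: enter (5,4), '.' pass, move right to (5,5)
Step 3: enter (5,5), '.' pass, move right to (5,6)
Step 4: enter (5,6), '\' deflects right->down, move down to (6,6)
Step 5: at (6,6) — EXIT via bottom edge, pos 6
Distinct cells visited: 5 (path length 5)

Answer: 5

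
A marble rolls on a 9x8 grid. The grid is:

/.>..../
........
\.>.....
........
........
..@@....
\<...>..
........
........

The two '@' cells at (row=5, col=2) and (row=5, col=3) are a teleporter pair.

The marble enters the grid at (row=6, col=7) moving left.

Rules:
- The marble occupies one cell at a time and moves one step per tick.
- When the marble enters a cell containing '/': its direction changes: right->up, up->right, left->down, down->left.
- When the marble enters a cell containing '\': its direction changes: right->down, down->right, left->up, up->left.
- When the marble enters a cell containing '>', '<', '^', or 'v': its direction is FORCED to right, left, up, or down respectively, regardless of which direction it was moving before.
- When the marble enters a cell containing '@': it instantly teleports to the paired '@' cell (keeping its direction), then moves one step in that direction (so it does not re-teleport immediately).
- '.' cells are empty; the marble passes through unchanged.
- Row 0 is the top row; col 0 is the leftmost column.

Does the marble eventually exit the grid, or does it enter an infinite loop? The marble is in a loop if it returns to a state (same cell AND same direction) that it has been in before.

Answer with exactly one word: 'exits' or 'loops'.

Step 1: enter (6,7), '.' pass, move left to (6,6)
Step 2: enter (6,6), '.' pass, move left to (6,5)
Step 3: enter (6,5), '>' forces left->right, move right to (6,6)
Step 4: enter (6,6), '.' pass, move right to (6,7)
Step 5: enter (6,7), '.' pass, move right to (6,8)
Step 6: at (6,8) — EXIT via right edge, pos 6

Answer: exits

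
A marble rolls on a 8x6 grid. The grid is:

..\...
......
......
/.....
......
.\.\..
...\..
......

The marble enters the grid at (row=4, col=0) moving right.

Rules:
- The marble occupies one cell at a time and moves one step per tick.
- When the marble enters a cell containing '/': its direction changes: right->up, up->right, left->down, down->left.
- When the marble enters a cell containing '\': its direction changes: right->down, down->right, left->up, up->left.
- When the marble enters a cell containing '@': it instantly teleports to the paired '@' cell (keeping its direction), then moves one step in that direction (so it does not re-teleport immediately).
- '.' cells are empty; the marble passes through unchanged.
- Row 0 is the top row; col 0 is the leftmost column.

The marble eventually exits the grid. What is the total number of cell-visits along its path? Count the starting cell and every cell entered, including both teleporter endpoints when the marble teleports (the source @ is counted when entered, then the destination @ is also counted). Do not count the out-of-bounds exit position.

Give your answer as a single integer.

Step 1: enter (4,0), '.' pass, move right to (4,1)
Step 2: enter (4,1), '.' pass, move right to (4,2)
Step 3: enter (4,2), '.' pass, move right to (4,3)
Step 4: enter (4,3), '.' pass, move right to (4,4)
Step 5: enter (4,4), '.' pass, move right to (4,5)
Step 6: enter (4,5), '.' pass, move right to (4,6)
Step 7: at (4,6) — EXIT via right edge, pos 4
Path length (cell visits): 6

Answer: 6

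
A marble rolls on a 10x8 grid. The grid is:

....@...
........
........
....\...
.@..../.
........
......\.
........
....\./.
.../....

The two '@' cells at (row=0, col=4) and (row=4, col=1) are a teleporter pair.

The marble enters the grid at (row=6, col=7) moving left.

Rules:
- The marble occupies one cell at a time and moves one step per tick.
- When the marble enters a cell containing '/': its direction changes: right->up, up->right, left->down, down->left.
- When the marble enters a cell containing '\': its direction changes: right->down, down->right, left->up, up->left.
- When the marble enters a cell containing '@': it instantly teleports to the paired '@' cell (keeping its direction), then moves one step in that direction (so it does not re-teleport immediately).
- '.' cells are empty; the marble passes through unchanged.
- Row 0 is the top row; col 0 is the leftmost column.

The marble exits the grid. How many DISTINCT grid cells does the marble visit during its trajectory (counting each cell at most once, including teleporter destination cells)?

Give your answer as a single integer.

Step 1: enter (6,7), '.' pass, move left to (6,6)
Step 2: enter (6,6), '\' deflects left->up, move up to (5,6)
Step 3: enter (5,6), '.' pass, move up to (4,6)
Step 4: enter (4,6), '/' deflects up->right, move right to (4,7)
Step 5: enter (4,7), '.' pass, move right to (4,8)
Step 6: at (4,8) — EXIT via right edge, pos 4
Distinct cells visited: 5 (path length 5)

Answer: 5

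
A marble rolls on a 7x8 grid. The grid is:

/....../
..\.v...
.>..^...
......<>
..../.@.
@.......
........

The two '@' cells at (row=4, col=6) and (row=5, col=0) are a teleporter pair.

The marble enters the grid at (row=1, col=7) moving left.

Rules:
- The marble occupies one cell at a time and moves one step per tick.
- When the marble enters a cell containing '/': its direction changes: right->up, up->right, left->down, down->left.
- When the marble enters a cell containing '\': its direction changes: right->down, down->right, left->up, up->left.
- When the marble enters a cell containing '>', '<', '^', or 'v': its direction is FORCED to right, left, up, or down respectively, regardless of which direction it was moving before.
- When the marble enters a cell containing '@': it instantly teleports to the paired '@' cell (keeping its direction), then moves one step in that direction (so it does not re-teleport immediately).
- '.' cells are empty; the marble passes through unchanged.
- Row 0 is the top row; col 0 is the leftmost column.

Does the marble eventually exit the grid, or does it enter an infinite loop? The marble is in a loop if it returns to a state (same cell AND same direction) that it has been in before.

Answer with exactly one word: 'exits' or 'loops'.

Answer: loops

Derivation:
Step 1: enter (1,7), '.' pass, move left to (1,6)
Step 2: enter (1,6), '.' pass, move left to (1,5)
Step 3: enter (1,5), '.' pass, move left to (1,4)
Step 4: enter (1,4), 'v' forces left->down, move down to (2,4)
Step 5: enter (2,4), '^' forces down->up, move up to (1,4)
Step 6: enter (1,4), 'v' forces up->down, move down to (2,4)
Step 7: at (2,4) dir=down — LOOP DETECTED (seen before)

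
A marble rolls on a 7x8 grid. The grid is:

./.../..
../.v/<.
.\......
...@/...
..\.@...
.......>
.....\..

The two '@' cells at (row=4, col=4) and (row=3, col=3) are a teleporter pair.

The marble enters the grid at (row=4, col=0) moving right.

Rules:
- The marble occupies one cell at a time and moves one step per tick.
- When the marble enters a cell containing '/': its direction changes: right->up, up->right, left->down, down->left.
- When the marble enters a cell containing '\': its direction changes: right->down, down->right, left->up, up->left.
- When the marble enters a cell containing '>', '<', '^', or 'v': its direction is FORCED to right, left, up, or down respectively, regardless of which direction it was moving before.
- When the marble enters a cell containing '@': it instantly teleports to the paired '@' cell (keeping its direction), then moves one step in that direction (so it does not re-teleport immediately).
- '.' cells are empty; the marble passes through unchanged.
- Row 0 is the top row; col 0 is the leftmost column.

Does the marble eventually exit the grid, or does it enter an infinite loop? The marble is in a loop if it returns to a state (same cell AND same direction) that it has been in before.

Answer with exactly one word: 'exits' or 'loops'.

Step 1: enter (4,0), '.' pass, move right to (4,1)
Step 2: enter (4,1), '.' pass, move right to (4,2)
Step 3: enter (4,2), '\' deflects right->down, move down to (5,2)
Step 4: enter (5,2), '.' pass, move down to (6,2)
Step 5: enter (6,2), '.' pass, move down to (7,2)
Step 6: at (7,2) — EXIT via bottom edge, pos 2

Answer: exits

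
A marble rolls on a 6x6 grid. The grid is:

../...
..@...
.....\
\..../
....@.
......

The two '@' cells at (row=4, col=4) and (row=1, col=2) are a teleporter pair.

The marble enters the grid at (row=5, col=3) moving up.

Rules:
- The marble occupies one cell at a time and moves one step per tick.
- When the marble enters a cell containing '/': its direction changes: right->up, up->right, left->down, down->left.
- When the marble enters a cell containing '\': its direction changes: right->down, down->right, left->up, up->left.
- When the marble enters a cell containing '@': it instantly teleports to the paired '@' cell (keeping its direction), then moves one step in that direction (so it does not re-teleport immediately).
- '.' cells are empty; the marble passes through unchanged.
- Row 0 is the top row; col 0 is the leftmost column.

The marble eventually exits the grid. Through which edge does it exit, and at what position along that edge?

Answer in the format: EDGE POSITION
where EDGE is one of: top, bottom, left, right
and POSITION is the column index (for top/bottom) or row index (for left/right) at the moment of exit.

Step 1: enter (5,3), '.' pass, move up to (4,3)
Step 2: enter (4,3), '.' pass, move up to (3,3)
Step 3: enter (3,3), '.' pass, move up to (2,3)
Step 4: enter (2,3), '.' pass, move up to (1,3)
Step 5: enter (1,3), '.' pass, move up to (0,3)
Step 6: enter (0,3), '.' pass, move up to (-1,3)
Step 7: at (-1,3) — EXIT via top edge, pos 3

Answer: top 3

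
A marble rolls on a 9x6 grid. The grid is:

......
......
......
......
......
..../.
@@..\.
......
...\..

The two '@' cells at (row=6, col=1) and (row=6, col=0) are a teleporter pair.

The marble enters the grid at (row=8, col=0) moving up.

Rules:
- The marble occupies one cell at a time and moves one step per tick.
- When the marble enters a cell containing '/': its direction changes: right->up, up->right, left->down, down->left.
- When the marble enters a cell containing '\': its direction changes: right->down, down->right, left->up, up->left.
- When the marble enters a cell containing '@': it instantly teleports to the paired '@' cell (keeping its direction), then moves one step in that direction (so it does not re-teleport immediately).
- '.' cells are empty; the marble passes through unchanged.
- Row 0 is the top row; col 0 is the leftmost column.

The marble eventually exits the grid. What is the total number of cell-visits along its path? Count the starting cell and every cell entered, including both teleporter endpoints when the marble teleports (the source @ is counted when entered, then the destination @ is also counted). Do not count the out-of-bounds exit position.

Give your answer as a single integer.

Answer: 10

Derivation:
Step 1: enter (8,0), '.' pass, move up to (7,0)
Step 2: enter (7,0), '.' pass, move up to (6,0)
Step 3: enter (6,0), '@' teleport (6,0)->(6,1), also enter (6,1), move up to (5,1)
Step 4: enter (5,1), '.' pass, move up to (4,1)
Step 5: enter (4,1), '.' pass, move up to (3,1)
Step 6: enter (3,1), '.' pass, move up to (2,1)
Step 7: enter (2,1), '.' pass, move up to (1,1)
Step 8: enter (1,1), '.' pass, move up to (0,1)
Step 9: enter (0,1), '.' pass, move up to (-1,1)
Step 10: at (-1,1) — EXIT via top edge, pos 1
Path length (cell visits): 10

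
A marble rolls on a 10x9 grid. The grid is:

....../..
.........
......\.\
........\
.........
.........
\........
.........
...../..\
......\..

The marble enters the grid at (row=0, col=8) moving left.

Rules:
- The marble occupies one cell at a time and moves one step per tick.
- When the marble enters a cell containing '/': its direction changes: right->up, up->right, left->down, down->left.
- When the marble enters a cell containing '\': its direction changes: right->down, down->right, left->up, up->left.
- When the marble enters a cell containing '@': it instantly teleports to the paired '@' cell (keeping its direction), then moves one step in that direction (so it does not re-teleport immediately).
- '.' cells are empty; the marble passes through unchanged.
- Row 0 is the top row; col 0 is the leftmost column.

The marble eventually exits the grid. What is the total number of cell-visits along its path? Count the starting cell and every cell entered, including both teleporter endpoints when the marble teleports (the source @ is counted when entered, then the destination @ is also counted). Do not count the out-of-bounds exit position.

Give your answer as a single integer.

Step 1: enter (0,8), '.' pass, move left to (0,7)
Step 2: enter (0,7), '.' pass, move left to (0,6)
Step 3: enter (0,6), '/' deflects left->down, move down to (1,6)
Step 4: enter (1,6), '.' pass, move down to (2,6)
Step 5: enter (2,6), '\' deflects down->right, move right to (2,7)
Step 6: enter (2,7), '.' pass, move right to (2,8)
Step 7: enter (2,8), '\' deflects right->down, move down to (3,8)
Step 8: enter (3,8), '\' deflects down->right, move right to (3,9)
Step 9: at (3,9) — EXIT via right edge, pos 3
Path length (cell visits): 8

Answer: 8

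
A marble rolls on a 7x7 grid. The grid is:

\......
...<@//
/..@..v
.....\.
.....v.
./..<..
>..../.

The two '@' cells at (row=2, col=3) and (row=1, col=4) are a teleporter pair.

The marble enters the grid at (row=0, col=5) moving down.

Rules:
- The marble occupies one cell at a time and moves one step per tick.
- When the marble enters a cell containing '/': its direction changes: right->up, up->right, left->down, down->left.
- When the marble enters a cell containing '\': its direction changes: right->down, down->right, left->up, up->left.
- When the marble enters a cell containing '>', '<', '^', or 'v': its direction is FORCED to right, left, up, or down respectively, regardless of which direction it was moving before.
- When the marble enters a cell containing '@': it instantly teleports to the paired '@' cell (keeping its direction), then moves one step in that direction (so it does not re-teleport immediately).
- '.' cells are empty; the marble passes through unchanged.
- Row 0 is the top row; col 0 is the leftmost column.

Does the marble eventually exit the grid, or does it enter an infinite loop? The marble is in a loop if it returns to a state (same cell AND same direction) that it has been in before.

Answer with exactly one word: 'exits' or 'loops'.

Answer: loops

Derivation:
Step 1: enter (0,5), '.' pass, move down to (1,5)
Step 2: enter (1,5), '/' deflects down->left, move left to (1,4)
Step 3: enter (1,4), '@' teleport (1,4)->(2,3), also enter (2,3), move left to (2,2)
Step 4: enter (2,2), '.' pass, move left to (2,1)
Step 5: enter (2,1), '.' pass, move left to (2,0)
Step 6: enter (2,0), '/' deflects left->down, move down to (3,0)
Step 7: enter (3,0), '.' pass, move down to (4,0)
Step 8: enter (4,0), '.' pass, move down to (5,0)
Step 9: enter (5,0), '.' pass, move down to (6,0)
Step 10: enter (6,0), '>' forces down->right, move right to (6,1)
Step 11: enter (6,1), '.' pass, move right to (6,2)
Step 12: enter (6,2), '.' pass, move right to (6,3)
Step 13: enter (6,3), '.' pass, move right to (6,4)
Step 14: enter (6,4), '.' pass, move right to (6,5)
Step 15: enter (6,5), '/' deflects right->up, move up to (5,5)
Step 16: enter (5,5), '.' pass, move up to (4,5)
Step 17: enter (4,5), 'v' forces up->down, move down to (5,5)
Step 18: enter (5,5), '.' pass, move down to (6,5)
Step 19: enter (6,5), '/' deflects down->left, move left to (6,4)
Step 20: enter (6,4), '.' pass, move left to (6,3)
Step 21: enter (6,3), '.' pass, move left to (6,2)
Step 22: enter (6,2), '.' pass, move left to (6,1)
Step 23: enter (6,1), '.' pass, move left to (6,0)
Step 24: enter (6,0), '>' forces left->right, move right to (6,1)
Step 25: at (6,1) dir=right — LOOP DETECTED (seen before)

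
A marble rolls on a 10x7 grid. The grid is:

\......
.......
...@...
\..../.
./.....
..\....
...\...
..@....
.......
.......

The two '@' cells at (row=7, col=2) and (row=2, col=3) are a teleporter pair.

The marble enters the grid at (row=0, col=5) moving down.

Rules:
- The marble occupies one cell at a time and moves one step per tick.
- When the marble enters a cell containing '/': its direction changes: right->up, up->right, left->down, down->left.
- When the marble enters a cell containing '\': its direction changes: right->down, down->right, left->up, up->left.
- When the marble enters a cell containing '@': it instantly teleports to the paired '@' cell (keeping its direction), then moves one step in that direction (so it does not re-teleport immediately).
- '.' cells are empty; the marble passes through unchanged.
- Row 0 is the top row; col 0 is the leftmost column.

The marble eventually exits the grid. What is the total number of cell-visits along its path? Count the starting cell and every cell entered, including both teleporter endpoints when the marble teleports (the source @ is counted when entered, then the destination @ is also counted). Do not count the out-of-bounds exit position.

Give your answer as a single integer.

Answer: 12

Derivation:
Step 1: enter (0,5), '.' pass, move down to (1,5)
Step 2: enter (1,5), '.' pass, move down to (2,5)
Step 3: enter (2,5), '.' pass, move down to (3,5)
Step 4: enter (3,5), '/' deflects down->left, move left to (3,4)
Step 5: enter (3,4), '.' pass, move left to (3,3)
Step 6: enter (3,3), '.' pass, move left to (3,2)
Step 7: enter (3,2), '.' pass, move left to (3,1)
Step 8: enter (3,1), '.' pass, move left to (3,0)
Step 9: enter (3,0), '\' deflects left->up, move up to (2,0)
Step 10: enter (2,0), '.' pass, move up to (1,0)
Step 11: enter (1,0), '.' pass, move up to (0,0)
Step 12: enter (0,0), '\' deflects up->left, move left to (0,-1)
Step 13: at (0,-1) — EXIT via left edge, pos 0
Path length (cell visits): 12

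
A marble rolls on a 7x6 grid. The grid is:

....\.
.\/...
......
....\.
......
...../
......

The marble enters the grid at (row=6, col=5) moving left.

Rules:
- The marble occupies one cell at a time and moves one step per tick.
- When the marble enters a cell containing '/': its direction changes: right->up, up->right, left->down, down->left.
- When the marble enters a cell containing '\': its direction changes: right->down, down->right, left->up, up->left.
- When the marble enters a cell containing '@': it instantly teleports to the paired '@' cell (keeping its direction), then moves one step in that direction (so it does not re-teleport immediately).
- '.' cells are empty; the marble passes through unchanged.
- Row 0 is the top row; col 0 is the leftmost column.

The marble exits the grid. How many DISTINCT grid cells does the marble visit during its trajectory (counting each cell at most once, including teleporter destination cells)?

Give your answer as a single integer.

Answer: 6

Derivation:
Step 1: enter (6,5), '.' pass, move left to (6,4)
Step 2: enter (6,4), '.' pass, move left to (6,3)
Step 3: enter (6,3), '.' pass, move left to (6,2)
Step 4: enter (6,2), '.' pass, move left to (6,1)
Step 5: enter (6,1), '.' pass, move left to (6,0)
Step 6: enter (6,0), '.' pass, move left to (6,-1)
Step 7: at (6,-1) — EXIT via left edge, pos 6
Distinct cells visited: 6 (path length 6)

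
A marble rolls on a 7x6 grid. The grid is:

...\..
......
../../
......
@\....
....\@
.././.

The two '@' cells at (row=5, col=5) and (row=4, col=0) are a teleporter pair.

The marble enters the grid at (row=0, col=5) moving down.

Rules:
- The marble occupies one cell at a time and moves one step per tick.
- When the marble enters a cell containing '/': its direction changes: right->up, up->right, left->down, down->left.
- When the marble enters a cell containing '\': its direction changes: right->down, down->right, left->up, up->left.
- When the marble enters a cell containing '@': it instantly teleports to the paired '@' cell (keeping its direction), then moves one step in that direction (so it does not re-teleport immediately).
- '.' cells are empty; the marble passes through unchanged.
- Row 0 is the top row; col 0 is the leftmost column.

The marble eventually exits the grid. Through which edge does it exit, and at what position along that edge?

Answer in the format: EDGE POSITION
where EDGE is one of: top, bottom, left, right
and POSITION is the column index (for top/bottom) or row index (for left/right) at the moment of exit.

Answer: left 6

Derivation:
Step 1: enter (0,5), '.' pass, move down to (1,5)
Step 2: enter (1,5), '.' pass, move down to (2,5)
Step 3: enter (2,5), '/' deflects down->left, move left to (2,4)
Step 4: enter (2,4), '.' pass, move left to (2,3)
Step 5: enter (2,3), '.' pass, move left to (2,2)
Step 6: enter (2,2), '/' deflects left->down, move down to (3,2)
Step 7: enter (3,2), '.' pass, move down to (4,2)
Step 8: enter (4,2), '.' pass, move down to (5,2)
Step 9: enter (5,2), '.' pass, move down to (6,2)
Step 10: enter (6,2), '/' deflects down->left, move left to (6,1)
Step 11: enter (6,1), '.' pass, move left to (6,0)
Step 12: enter (6,0), '.' pass, move left to (6,-1)
Step 13: at (6,-1) — EXIT via left edge, pos 6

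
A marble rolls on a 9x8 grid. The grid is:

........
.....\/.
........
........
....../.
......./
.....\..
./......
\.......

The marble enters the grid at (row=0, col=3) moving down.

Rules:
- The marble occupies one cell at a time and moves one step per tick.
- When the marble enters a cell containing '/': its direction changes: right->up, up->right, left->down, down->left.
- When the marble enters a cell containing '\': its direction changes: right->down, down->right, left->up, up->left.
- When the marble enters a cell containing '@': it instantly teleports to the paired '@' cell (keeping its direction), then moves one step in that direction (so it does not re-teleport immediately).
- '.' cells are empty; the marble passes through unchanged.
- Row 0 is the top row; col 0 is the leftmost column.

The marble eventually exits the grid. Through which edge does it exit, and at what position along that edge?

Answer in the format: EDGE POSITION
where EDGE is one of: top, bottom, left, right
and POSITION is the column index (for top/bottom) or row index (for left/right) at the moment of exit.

Step 1: enter (0,3), '.' pass, move down to (1,3)
Step 2: enter (1,3), '.' pass, move down to (2,3)
Step 3: enter (2,3), '.' pass, move down to (3,3)
Step 4: enter (3,3), '.' pass, move down to (4,3)
Step 5: enter (4,3), '.' pass, move down to (5,3)
Step 6: enter (5,3), '.' pass, move down to (6,3)
Step 7: enter (6,3), '.' pass, move down to (7,3)
Step 8: enter (7,3), '.' pass, move down to (8,3)
Step 9: enter (8,3), '.' pass, move down to (9,3)
Step 10: at (9,3) — EXIT via bottom edge, pos 3

Answer: bottom 3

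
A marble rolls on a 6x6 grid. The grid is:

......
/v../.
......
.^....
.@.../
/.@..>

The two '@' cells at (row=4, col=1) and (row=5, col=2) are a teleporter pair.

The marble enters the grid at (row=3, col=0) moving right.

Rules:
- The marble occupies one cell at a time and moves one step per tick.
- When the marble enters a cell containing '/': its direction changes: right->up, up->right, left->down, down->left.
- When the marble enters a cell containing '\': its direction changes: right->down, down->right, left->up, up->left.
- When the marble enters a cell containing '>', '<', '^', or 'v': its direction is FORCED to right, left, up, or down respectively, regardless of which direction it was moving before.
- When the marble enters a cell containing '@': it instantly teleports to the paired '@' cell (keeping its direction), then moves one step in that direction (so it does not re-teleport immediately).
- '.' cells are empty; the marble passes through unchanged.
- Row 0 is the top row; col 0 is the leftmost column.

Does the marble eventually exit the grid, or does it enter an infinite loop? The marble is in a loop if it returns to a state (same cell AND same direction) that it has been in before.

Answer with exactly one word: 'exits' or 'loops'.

Answer: loops

Derivation:
Step 1: enter (3,0), '.' pass, move right to (3,1)
Step 2: enter (3,1), '^' forces right->up, move up to (2,1)
Step 3: enter (2,1), '.' pass, move up to (1,1)
Step 4: enter (1,1), 'v' forces up->down, move down to (2,1)
Step 5: enter (2,1), '.' pass, move down to (3,1)
Step 6: enter (3,1), '^' forces down->up, move up to (2,1)
Step 7: at (2,1) dir=up — LOOP DETECTED (seen before)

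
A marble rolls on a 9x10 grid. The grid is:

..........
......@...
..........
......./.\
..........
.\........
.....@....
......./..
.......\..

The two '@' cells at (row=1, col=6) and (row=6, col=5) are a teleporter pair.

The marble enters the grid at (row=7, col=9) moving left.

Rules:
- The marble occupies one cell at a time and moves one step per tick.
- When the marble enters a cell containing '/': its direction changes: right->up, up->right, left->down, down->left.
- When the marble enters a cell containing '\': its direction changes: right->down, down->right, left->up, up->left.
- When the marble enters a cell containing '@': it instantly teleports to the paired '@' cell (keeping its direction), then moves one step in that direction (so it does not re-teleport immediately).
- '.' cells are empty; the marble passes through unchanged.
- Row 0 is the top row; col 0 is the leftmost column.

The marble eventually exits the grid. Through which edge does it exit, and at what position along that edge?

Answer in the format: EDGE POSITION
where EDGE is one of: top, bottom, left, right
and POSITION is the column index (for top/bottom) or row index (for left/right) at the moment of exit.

Step 1: enter (7,9), '.' pass, move left to (7,8)
Step 2: enter (7,8), '.' pass, move left to (7,7)
Step 3: enter (7,7), '/' deflects left->down, move down to (8,7)
Step 4: enter (8,7), '\' deflects down->right, move right to (8,8)
Step 5: enter (8,8), '.' pass, move right to (8,9)
Step 6: enter (8,9), '.' pass, move right to (8,10)
Step 7: at (8,10) — EXIT via right edge, pos 8

Answer: right 8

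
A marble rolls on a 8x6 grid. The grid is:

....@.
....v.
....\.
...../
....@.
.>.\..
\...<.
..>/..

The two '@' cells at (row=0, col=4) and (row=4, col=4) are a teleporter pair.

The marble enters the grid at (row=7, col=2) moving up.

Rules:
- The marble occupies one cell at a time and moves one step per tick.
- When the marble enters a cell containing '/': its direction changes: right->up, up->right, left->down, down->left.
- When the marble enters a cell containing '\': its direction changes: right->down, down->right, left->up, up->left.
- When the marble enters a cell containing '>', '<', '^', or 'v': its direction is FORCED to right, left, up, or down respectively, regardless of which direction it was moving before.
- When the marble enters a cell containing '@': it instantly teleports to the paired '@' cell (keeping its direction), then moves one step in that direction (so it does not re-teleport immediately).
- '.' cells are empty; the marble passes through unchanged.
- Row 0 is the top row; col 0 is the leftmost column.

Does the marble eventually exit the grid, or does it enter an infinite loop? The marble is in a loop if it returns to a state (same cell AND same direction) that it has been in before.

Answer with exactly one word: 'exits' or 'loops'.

Answer: loops

Derivation:
Step 1: enter (7,2), '>' forces up->right, move right to (7,3)
Step 2: enter (7,3), '/' deflects right->up, move up to (6,3)
Step 3: enter (6,3), '.' pass, move up to (5,3)
Step 4: enter (5,3), '\' deflects up->left, move left to (5,2)
Step 5: enter (5,2), '.' pass, move left to (5,1)
Step 6: enter (5,1), '>' forces left->right, move right to (5,2)
Step 7: enter (5,2), '.' pass, move right to (5,3)
Step 8: enter (5,3), '\' deflects right->down, move down to (6,3)
Step 9: enter (6,3), '.' pass, move down to (7,3)
Step 10: enter (7,3), '/' deflects down->left, move left to (7,2)
Step 11: enter (7,2), '>' forces left->right, move right to (7,3)
Step 12: at (7,3) dir=right — LOOP DETECTED (seen before)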